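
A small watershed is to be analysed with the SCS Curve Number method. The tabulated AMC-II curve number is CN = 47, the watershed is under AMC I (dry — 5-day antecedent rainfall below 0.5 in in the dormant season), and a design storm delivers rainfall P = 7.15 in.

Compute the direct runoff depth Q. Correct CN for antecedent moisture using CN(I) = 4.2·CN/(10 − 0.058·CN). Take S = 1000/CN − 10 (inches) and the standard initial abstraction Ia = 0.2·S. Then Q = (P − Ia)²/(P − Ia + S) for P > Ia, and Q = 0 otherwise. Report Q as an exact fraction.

Dry (AMC I): CN(I) = 4.2·47/(10 − 0.058·47) = (987/5)/(3637/500) = 98700/3637 ≈ 27.138
Max retention: S = 1000/(98700/3637) − 10 = 26500/987 in (≈ 26.849 in)
Ia = 0.2S: 0.2·26.849 = 5.370 in (exactly 5300/987)
Since P=7.150 > Ia=5.370: effective rainfall P−Ia = 35141/19740 in
Runoff Q = (P−Ia)²/(P−Ia+S) = (1.780)²/(1.780+26.849) = 1234889881/11155883340 ≈ 0.111 in

Q = 1234889881/11155883340 in ≈ 0.111 in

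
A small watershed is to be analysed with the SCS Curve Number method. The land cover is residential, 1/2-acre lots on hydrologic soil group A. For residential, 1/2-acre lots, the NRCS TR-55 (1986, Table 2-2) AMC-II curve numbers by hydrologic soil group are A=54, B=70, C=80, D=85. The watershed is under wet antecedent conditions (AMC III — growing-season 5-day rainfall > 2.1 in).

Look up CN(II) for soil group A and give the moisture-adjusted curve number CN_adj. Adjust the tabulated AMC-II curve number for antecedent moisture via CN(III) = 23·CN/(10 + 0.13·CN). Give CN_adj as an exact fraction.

NRCS table: residential, 1/2-acre lots, soil group A → CN(II) = 54
Wet (AMC III): CN(III) = 23·54/(10 + 0.13·54) = 1242/(851/50) = 2700/37 ≈ 72.973

CN_adj = 2700/37 ≈ 72.973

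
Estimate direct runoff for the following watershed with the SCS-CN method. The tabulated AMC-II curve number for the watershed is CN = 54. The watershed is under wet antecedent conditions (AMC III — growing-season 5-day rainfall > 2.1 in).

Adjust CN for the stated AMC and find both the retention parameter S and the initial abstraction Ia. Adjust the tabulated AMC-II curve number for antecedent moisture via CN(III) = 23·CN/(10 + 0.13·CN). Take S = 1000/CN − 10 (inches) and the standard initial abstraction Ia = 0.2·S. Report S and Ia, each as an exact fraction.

Wet (AMC III): CN(III) = 23·54/(10 + 0.13·54) = 1242/(851/50) = 2700/37 ≈ 72.973
Retention S: 1000/CN − 10 with CN=72.973 → S = 100/27 ≈ 3.704 in
Initial abstraction Ia = S/5 = (100/27)/5 = 20/27 ≈ 0.741 in

S = 100/27 in ≈ 3.704 in; Ia = 20/27 in ≈ 0.741 in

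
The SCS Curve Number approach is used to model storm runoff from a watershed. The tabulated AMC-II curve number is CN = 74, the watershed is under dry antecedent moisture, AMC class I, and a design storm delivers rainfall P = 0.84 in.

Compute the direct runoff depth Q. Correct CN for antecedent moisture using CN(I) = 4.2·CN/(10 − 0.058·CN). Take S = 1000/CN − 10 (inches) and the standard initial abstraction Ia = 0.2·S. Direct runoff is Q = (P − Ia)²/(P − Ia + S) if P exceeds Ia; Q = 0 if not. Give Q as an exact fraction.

CN(I) from CN(II)=74: (4.2·74)/(10 − 0.058·74) = 77700/1427 ≈ 54.450
S = 1000/(77700/1427) − 10 = 6500/777 in ≈ 8.366 in
Ia = 0.2S: 0.2·8.366 = 1.673 in (exactly 1300/777)
P = 0.840 ≤ Ia = 1.673 in: entire storm abstracted, Q = 0.

Q = 0 in ≈ 0.000 in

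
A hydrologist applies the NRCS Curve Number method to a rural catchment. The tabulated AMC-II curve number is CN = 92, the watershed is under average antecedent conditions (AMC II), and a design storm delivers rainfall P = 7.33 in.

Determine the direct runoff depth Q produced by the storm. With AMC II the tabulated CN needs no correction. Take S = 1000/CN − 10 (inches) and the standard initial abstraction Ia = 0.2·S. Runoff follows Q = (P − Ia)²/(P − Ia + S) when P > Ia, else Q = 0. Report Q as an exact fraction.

Q = 270898681/42455700 in ≈ 6.381 in

CN(II) = 92; AMC II needs no correction.
Max retention: S = 1000/92 − 10 = 20/23 in (≈ 0.870 in)
Initial abstraction Ia = S/5 = (20/23)/5 = 4/23 ≈ 0.174 in
Since P=7.330 > Ia=0.174: effective rainfall P−Ia = 16459/2300 in
Q = (16459/2300)²/((16459/2300) + 20/23) = (270898681/5290000)/(18459/2300) = 270898681/42455700 in ≈ 6.381 in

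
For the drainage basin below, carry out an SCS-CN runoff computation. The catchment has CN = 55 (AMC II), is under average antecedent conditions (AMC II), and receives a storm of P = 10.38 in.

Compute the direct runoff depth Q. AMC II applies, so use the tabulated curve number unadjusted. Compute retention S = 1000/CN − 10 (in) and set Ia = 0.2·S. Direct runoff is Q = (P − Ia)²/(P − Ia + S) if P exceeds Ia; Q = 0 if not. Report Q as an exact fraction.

CN(II) = 55; AMC II needs no correction.
S = 1000/55 − 10 = 90/11 in ≈ 8.182 in
Initial abstraction Ia = S/5 = (90/11)/5 = 18/11 ≈ 1.636 in
Excess rainfall: 10.380 − 1.636 = 8.744 in; P > Ia so Q > 0
Q = (4809/550)²/((4809/550) + 90/11) = (23126481/302500)/(9309/550) = 7708827/1706650 in ≈ 4.517 in

Q = 7708827/1706650 in ≈ 4.517 in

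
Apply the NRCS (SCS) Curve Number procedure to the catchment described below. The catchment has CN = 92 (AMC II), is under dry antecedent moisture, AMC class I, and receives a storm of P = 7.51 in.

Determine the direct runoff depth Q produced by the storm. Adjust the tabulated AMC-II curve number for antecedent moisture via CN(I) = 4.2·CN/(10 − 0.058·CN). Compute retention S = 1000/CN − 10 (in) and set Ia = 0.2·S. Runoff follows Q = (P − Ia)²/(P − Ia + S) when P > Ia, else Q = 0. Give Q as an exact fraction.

Q = 117465909289/21384003900 in ≈ 5.493 in

CN(I) from CN(II)=92: (4.2·92)/(10 − 0.058·92) = 48300/583 ≈ 82.847
Max retention: S = 1000/(48300/583) − 10 = 1000/483 in (≈ 2.070 in)
Initial abstraction Ia = S/5 = (1000/483)/5 = 200/483 ≈ 0.414 in
Since P=7.510 > Ia=0.414: effective rainfall P−Ia = 342733/48300 in
Runoff Q = (P−Ia)²/(P−Ia+S) = (7.096)²/(7.096+2.070) = 117465909289/21384003900 ≈ 5.493 in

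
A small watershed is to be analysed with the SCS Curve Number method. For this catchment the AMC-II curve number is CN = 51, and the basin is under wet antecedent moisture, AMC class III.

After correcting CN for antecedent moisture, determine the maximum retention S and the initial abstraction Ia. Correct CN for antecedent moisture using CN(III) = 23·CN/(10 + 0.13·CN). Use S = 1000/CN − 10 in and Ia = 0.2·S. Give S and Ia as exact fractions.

S = 4900/1173 in ≈ 4.177 in; Ia = 980/1173 in ≈ 0.835 in

CN(III) from CN(II)=51: (23·51)/(10 + 0.13·51) = 117300/1663 ≈ 70.535
Max retention: S = 1000/(117300/1663) − 10 = 4900/1173 in (≈ 4.177 in)
Ia = 0.2S: 0.2·4.177 = 0.835 in (exactly 980/1173)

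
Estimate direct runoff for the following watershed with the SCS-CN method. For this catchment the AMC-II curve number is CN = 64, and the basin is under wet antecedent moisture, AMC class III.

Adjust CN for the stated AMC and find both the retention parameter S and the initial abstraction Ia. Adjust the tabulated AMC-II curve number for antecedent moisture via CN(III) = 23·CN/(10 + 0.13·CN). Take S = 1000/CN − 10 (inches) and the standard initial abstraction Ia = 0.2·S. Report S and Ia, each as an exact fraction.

S = 225/92 in ≈ 2.446 in; Ia = 45/92 in ≈ 0.489 in

CN(III) from CN(II)=64: (23·64)/(10 + 0.13·64) = 18400/229 ≈ 80.349
Retention S: 1000/CN − 10 with CN=80.349 → S = 225/92 ≈ 2.446 in
Initial abstraction Ia = S/5 = (225/92)/5 = 45/92 ≈ 0.489 in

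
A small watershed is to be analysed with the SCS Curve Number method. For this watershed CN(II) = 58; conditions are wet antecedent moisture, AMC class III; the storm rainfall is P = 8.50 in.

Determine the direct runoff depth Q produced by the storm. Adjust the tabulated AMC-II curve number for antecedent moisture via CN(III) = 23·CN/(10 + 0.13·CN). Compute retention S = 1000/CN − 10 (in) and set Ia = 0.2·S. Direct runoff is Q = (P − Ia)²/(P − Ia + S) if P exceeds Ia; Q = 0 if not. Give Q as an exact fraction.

Wet (AMC III): CN(III) = 23·58/(10 + 0.13·58) = 1334/(877/50) = 66700/877 ≈ 76.055
Retention S: 1000/CN − 10 with CN=76.055 → S = 2100/667 ≈ 3.148 in
Ia = 0.2·(2100/667) = 420/667 in ≈ 0.630 in
Excess rainfall: 8.500 − 0.630 = 7.870 in; P > Ia so Q > 0
Q = (10499/1334)²/((10499/1334) + 2100/667) = (110229001/1779556)/(14699/1334) = 110229001/19608466 in ≈ 5.622 in

Q = 110229001/19608466 in ≈ 5.622 in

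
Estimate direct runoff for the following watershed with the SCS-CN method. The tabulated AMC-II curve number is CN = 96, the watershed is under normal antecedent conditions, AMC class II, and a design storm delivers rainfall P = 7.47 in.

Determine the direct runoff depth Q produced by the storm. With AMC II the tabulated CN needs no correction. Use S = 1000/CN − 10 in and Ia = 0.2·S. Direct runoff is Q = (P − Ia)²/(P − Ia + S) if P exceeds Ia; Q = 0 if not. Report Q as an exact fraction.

AMC II — tabulated CN = 96 applies directly.
S = 1000/96 − 10 = 5/12 in ≈ 0.417 in
Ia = 0.2·(5/12) = 1/12 in ≈ 0.083 in
P − Ia = 7.470 − 0.083 = 554/75 ≈ 7.387 in (> 0, runoff occurs)
Q: (554/75)² ÷ (2341/300) = 1227664/175575 in (≈ 6.992 in)

Q = 1227664/175575 in ≈ 6.992 in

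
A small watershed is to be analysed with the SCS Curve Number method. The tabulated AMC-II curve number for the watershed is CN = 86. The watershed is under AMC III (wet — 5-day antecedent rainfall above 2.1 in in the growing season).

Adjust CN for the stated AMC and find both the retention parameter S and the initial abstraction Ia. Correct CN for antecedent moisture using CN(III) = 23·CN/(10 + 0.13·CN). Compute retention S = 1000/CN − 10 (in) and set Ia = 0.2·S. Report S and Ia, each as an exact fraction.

S = 700/989 in ≈ 0.708 in; Ia = 140/989 in ≈ 0.142 in

Adjust CN=86 to AMC III: 23·86/(10 + 0.13·86) → 1978 ÷ (1059/50) = 98900/1059 ≈ 93.390
S = 1000/(98900/1059) − 10 = 700/989 in ≈ 0.708 in
Initial abstraction Ia = S/5 = (700/989)/5 = 140/989 ≈ 0.142 in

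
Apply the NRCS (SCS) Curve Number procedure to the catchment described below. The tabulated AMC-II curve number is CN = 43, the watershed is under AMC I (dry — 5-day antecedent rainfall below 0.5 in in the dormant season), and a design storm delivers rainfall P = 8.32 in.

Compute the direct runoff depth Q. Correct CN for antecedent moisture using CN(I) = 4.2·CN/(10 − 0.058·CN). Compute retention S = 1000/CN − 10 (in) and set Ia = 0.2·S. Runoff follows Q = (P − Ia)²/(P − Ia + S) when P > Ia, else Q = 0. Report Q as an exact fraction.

Dry (AMC I): CN(I) = 4.2·43/(10 − 0.058·43) = (903/5)/(3753/500) = 30100/1251 ≈ 24.061
Max retention: S = 1000/(30100/1251) − 10 = 9500/301 in (≈ 31.561 in)
Ia = 0.2S: 0.2·31.561 = 6.312 in (exactly 1900/301)
P − Ia = 8.320 − 6.312 = 15108/7525 ≈ 2.008 in (> 0, runoff occurs)
Q: (15108/7525)² ÷ (252608/7525) = 14265729/118804700 in (≈ 0.120 in)

Q = 14265729/118804700 in ≈ 0.120 in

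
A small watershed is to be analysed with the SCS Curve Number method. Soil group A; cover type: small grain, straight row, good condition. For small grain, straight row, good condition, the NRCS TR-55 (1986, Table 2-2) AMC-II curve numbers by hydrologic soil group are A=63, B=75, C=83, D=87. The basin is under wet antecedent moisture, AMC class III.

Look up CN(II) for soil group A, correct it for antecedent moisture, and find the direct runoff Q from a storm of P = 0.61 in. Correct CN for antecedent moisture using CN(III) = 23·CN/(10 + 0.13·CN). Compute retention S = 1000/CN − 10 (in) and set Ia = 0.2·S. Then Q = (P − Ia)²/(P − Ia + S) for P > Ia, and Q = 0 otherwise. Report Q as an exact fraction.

NRCS table: small grain, straight row, good condition, soil group A → CN(II) = 63
CN(III) from CN(II)=63: (23·63)/(10 + 0.13·63) = 144900/1819 ≈ 79.659
S = 1000/(144900/1819) − 10 = 3700/1449 in ≈ 2.553 in
Ia = 0.2·(3700/1449) = 740/1449 in ≈ 0.511 in
P − Ia = 0.610 − 0.511 = 14389/144900 ≈ 0.099 in (> 0, runoff occurs)
Runoff Q = (P−Ia)²/(P−Ia+S) = (0.099)²/(0.099+2.553) = 207043321/55697966100 ≈ 0.004 in

Q = 207043321/55697966100 in ≈ 0.004 in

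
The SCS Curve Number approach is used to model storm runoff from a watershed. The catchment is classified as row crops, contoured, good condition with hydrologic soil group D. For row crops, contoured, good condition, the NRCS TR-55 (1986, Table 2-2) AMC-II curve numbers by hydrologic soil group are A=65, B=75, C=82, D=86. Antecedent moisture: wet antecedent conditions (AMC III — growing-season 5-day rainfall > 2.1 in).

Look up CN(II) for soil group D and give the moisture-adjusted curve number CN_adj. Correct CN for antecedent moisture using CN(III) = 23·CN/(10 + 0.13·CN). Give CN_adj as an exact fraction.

CN_adj = 98900/1059 ≈ 93.390

NRCS table: row crops, contoured, good condition, soil group D → CN(II) = 86
Adjust CN=86 to AMC III: 23·86/(10 + 0.13·86) → 1978 ÷ (1059/50) = 98900/1059 ≈ 93.390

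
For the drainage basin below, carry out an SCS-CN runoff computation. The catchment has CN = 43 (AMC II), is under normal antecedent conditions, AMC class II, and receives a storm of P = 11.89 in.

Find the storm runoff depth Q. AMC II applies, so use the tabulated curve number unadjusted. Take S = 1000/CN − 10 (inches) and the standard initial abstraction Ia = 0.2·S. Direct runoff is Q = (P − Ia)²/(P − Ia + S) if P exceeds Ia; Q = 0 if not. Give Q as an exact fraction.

Average conditions: CN = 43 (no AMC adjustment).
Retention S: 1000/CN − 10 with CN=43.000 → S = 570/43 ≈ 13.256 in
Ia = 0.2S: 0.2·13.256 = 2.651 in (exactly 114/43)
Since P=11.890 > Ia=2.651: effective rainfall P−Ia = 39727/4300 in
Runoff Q = (P−Ia)²/(P−Ia+S) = (9.239)²/(9.239+13.256) = 1578234529/415926100 ≈ 3.795 in

Q = 1578234529/415926100 in ≈ 3.795 in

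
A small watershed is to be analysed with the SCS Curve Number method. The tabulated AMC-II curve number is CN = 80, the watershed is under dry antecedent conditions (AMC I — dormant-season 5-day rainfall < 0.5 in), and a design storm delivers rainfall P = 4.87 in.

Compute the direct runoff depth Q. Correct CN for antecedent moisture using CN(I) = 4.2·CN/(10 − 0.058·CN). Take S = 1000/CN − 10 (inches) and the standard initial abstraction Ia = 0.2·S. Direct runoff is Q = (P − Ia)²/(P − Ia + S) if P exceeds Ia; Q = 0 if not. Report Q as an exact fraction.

Adjust CN=80 to AMC I: 4.2·80/(10 − 0.058·80) → 336 ÷ (134/25) = 4200/67 ≈ 62.687
S = 1000/(4200/67) − 10 = 125/21 in ≈ 5.952 in
Ia = 0.2·(125/21) = 25/21 in ≈ 1.190 in
P − Ia = 4.870 − 1.190 = 7727/2100 ≈ 3.680 in (> 0, runoff occurs)
Runoff Q = (P−Ia)²/(P−Ia+S) = (3.680)²/(3.680+5.952) = 59706529/42476700 ≈ 1.406 in

Q = 59706529/42476700 in ≈ 1.406 in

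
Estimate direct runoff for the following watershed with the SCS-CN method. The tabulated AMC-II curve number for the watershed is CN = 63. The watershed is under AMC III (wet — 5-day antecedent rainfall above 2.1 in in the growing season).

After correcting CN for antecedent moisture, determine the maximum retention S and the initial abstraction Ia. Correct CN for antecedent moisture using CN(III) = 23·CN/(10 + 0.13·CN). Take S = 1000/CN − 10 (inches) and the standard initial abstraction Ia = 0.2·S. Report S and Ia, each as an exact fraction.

S = 3700/1449 in ≈ 2.553 in; Ia = 740/1449 in ≈ 0.511 in

CN(III) from CN(II)=63: (23·63)/(10 + 0.13·63) = 144900/1819 ≈ 79.659
S = 1000/(144900/1819) − 10 = 3700/1449 in ≈ 2.553 in
Ia = 0.2S: 0.2·2.553 = 0.511 in (exactly 740/1449)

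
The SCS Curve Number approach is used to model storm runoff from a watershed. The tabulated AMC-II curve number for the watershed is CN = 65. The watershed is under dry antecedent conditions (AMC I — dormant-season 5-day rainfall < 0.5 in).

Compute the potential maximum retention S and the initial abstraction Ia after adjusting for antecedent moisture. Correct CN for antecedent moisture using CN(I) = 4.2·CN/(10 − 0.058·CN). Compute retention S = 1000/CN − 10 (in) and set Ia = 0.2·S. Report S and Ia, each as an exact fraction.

CN(I) from CN(II)=65: (4.2·65)/(10 − 0.058·65) = 3900/89 ≈ 43.820
Max retention: S = 1000/(3900/89) − 10 = 500/39 in (≈ 12.821 in)
Ia = 0.2·(500/39) = 100/39 in ≈ 2.564 in

S = 500/39 in ≈ 12.821 in; Ia = 100/39 in ≈ 2.564 in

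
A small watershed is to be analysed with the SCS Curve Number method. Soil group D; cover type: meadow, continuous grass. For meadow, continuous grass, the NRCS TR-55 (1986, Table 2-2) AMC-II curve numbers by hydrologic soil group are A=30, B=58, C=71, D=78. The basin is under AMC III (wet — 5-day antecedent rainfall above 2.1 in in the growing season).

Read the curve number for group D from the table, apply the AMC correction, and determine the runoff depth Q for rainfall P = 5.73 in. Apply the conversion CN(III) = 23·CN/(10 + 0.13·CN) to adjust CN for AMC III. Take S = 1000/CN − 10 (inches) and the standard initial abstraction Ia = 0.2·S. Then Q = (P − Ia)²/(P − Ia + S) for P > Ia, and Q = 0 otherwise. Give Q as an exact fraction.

Q = 242045304361/53997695700 in ≈ 4.483 in

NRCS table: meadow, continuous grass, soil group D → CN(II) = 78
Wet (AMC III): CN(III) = 23·78/(10 + 0.13·78) = 1794/(1007/50) = 89700/1007 ≈ 89.076
S = 1000/(89700/1007) − 10 = 1100/897 in ≈ 1.226 in
Initial abstraction Ia = S/5 = (1100/897)/5 = 220/897 ≈ 0.245 in
P − Ia = 5.730 − 0.245 = 491981/89700 ≈ 5.485 in (> 0, runoff occurs)
Runoff Q = (P−Ia)²/(P−Ia+S) = (5.485)²/(5.485+1.226) = 242045304361/53997695700 ≈ 4.483 in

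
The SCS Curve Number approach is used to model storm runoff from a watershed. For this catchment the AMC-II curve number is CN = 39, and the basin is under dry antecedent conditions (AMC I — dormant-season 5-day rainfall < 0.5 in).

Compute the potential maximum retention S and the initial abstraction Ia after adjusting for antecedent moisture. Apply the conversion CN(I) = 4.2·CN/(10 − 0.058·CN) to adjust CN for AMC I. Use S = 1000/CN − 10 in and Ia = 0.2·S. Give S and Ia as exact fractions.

S = 30500/819 in ≈ 37.241 in; Ia = 6100/819 in ≈ 7.448 in

Adjust CN=39 to AMC I: 4.2·39/(10 − 0.058·39) → (819/5) ÷ (3869/500) = 81900/3869 ≈ 21.168
Retention S: 1000/CN − 10 with CN=21.168 → S = 30500/819 ≈ 37.241 in
Ia = 0.2S: 0.2·37.241 = 7.448 in (exactly 6100/819)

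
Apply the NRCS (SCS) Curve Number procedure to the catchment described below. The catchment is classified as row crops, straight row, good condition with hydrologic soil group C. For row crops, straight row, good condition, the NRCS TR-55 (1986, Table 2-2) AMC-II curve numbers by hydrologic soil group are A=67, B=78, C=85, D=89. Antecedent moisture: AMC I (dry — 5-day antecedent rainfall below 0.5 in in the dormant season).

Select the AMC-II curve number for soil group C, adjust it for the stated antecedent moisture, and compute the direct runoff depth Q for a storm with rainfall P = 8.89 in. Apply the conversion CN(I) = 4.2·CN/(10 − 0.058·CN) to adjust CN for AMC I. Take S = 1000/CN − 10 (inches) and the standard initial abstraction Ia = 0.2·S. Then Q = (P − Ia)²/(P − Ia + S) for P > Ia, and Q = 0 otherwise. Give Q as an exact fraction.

Q = 9175915681/1734912900 in ≈ 5.289 in

NRCS table: row crops, straight row, good condition, soil group C → CN(II) = 85
Adjust CN=85 to AMC I: 4.2·85/(10 − 0.058·85) → 357 ÷ (507/100) = 11900/169 ≈ 70.414
S = 1000/(11900/169) − 10 = 500/119 in ≈ 4.202 in
Initial abstraction Ia = S/5 = (500/119)/5 = 100/119 ≈ 0.840 in
Since P=8.890 > Ia=0.840: effective rainfall P−Ia = 95791/11900 in
Q = (95791/11900)²/((95791/11900) + 500/119) = (9175915681/141610000)/(145791/11900) = 9175915681/1734912900 in ≈ 5.289 in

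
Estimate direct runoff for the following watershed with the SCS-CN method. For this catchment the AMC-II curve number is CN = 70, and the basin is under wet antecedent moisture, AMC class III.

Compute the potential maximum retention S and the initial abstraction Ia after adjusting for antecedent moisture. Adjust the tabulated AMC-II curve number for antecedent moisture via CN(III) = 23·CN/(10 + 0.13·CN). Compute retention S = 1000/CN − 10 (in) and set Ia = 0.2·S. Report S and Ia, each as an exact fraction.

Adjust CN=70 to AMC III: 23·70/(10 + 0.13·70) → 1610 ÷ (191/10) = 16100/191 ≈ 84.293
Retention S: 1000/CN − 10 with CN=84.293 → S = 300/161 ≈ 1.863 in
Ia = 0.2·(300/161) = 60/161 in ≈ 0.373 in

S = 300/161 in ≈ 1.863 in; Ia = 60/161 in ≈ 0.373 in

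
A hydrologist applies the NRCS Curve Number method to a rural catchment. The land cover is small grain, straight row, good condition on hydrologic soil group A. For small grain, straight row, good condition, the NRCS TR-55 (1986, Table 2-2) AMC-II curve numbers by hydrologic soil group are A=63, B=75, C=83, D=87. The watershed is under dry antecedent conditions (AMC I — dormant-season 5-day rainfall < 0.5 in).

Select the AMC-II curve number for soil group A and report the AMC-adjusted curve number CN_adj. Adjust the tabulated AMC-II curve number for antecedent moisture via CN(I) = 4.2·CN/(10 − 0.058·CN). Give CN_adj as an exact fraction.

NRCS table: small grain, straight row, good condition, soil group A → CN(II) = 63
Dry (AMC I): CN(I) = 4.2·63/(10 − 0.058·63) = (1323/5)/(3173/500) = 132300/3173 ≈ 41.696

CN_adj = 132300/3173 ≈ 41.696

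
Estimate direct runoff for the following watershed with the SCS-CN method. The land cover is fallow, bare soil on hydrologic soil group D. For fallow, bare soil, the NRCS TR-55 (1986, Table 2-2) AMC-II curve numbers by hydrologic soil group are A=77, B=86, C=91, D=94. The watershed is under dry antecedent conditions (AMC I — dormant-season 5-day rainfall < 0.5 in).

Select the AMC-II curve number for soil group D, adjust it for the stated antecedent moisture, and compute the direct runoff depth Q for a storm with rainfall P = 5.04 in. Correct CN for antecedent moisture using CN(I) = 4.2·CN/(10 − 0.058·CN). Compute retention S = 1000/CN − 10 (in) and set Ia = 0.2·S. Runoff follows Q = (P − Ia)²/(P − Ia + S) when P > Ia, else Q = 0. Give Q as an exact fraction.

NRCS table: fallow, bare soil, soil group D → CN(II) = 94
CN(I) from CN(II)=94: (4.2·94)/(10 − 0.058·94) = 32900/379 ≈ 86.807
Retention S: 1000/CN − 10 with CN=86.807 → S = 500/329 ≈ 1.520 in
Initial abstraction Ia = S/5 = (500/329)/5 = 100/329 ≈ 0.304 in
Excess rainfall: 5.040 − 0.304 = 4.736 in; P > Ia so Q > 0
Q = (38954/8225)²/((38954/8225) + 500/329) = (1517414116/67650625)/(51454/8225) = 758707058/211604575 in ≈ 3.585 in

Q = 758707058/211604575 in ≈ 3.585 in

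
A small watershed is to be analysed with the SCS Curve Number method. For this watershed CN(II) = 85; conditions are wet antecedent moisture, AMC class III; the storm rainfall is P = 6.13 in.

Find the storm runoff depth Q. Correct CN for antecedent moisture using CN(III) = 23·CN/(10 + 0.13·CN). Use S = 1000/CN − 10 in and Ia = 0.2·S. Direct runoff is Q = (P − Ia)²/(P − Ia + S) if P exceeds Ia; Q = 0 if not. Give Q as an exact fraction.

Q = 54607744489/10310005300 in ≈ 5.297 in

CN(III) from CN(II)=85: (23·85)/(10 + 0.13·85) = 39100/421 ≈ 92.874
S = 1000/(39100/421) − 10 = 300/391 in ≈ 0.767 in
Ia = 0.2S: 0.2·0.767 = 0.153 in (exactly 60/391)
Since P=6.130 > Ia=0.153: effective rainfall P−Ia = 233683/39100 in
Q = (233683/39100)²/((233683/39100) + 300/391) = (54607744489/1528810000)/(263683/39100) = 54607744489/10310005300 in ≈ 5.297 in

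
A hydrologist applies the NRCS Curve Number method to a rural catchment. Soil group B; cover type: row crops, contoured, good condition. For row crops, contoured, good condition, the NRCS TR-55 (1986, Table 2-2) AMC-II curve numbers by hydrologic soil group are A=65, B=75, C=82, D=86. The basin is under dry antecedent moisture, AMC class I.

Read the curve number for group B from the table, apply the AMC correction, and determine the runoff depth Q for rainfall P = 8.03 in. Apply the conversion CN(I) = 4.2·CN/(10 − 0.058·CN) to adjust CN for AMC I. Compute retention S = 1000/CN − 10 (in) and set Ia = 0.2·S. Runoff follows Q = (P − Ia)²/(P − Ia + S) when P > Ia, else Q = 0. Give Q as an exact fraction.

Q = 1647466921/570710700 in ≈ 2.887 in

NRCS table: row crops, contoured, good condition, soil group B → CN(II) = 75
CN(I) from CN(II)=75: (4.2·75)/(10 − 0.058·75) = 6300/113 ≈ 55.752
S = 1000/(6300/113) − 10 = 500/63 in ≈ 7.937 in
Ia = 0.2·(500/63) = 100/63 in ≈ 1.587 in
P − Ia = 8.030 − 1.587 = 40589/6300 ≈ 6.443 in (> 0, runoff occurs)
Q = (40589/6300)²/((40589/6300) + 500/63) = (1647466921/39690000)/(90589/6300) = 1647466921/570710700 in ≈ 2.887 in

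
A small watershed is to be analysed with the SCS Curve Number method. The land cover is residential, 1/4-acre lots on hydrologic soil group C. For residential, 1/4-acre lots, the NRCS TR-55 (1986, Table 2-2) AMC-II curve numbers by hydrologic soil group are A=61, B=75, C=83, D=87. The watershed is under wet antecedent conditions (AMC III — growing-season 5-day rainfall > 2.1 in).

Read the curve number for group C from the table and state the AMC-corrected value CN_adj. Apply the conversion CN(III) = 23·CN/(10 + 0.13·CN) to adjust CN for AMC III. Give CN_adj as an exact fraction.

NRCS table: residential, 1/4-acre lots, soil group C → CN(II) = 83
Adjust CN=83 to AMC III: 23·83/(10 + 0.13·83) → 1909 ÷ (2079/100) = 190900/2079 ≈ 91.823

CN_adj = 190900/2079 ≈ 91.823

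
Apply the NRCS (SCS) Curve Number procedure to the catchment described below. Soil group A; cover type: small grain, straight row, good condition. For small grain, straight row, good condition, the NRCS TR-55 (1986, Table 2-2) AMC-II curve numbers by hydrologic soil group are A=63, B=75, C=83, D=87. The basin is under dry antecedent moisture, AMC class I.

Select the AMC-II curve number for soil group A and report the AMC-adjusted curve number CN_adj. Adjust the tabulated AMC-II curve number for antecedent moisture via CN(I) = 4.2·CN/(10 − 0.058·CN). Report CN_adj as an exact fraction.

CN_adj = 132300/3173 ≈ 41.696

NRCS table: small grain, straight row, good condition, soil group A → CN(II) = 63
Dry (AMC I): CN(I) = 4.2·63/(10 − 0.058·63) = (1323/5)/(3173/500) = 132300/3173 ≈ 41.696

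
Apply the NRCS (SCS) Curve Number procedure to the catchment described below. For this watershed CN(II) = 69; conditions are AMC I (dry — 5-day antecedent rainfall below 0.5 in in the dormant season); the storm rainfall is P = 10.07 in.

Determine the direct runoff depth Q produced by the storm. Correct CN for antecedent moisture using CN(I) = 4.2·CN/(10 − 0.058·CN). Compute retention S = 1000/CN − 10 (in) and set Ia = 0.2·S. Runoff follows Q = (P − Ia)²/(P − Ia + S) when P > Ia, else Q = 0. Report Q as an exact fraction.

CN(I) from CN(II)=69: (4.2·69)/(10 − 0.058·69) = 144900/2999 ≈ 48.316
Retention S: 1000/CN − 10 with CN=48.316 → S = 15500/1449 ≈ 10.697 in
Ia = 0.2·(15500/1449) = 3100/1449 in ≈ 2.139 in
Excess rainfall: 10.070 − 2.139 = 7.931 in; P > Ia so Q > 0
Q: (1149143/144900)² ÷ (2699143/144900) = 1320529634449/391105820700 in (≈ 3.376 in)

Q = 1320529634449/391105820700 in ≈ 3.376 in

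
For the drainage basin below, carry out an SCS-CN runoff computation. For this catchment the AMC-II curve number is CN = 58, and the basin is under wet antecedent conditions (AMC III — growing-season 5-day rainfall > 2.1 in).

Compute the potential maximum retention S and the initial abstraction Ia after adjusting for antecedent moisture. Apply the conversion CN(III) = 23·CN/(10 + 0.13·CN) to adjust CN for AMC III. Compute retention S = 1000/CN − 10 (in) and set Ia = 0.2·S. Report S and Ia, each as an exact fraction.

S = 2100/667 in ≈ 3.148 in; Ia = 420/667 in ≈ 0.630 in

CN(III) from CN(II)=58: (23·58)/(10 + 0.13·58) = 66700/877 ≈ 76.055
S = 1000/(66700/877) − 10 = 2100/667 in ≈ 3.148 in
Ia = 0.2S: 0.2·3.148 = 0.630 in (exactly 420/667)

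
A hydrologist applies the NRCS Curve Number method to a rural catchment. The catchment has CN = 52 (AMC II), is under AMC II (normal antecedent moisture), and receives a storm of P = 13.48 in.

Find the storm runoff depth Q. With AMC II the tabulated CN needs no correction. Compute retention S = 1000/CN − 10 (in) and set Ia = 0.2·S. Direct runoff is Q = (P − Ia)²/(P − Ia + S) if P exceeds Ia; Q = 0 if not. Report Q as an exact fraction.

Q = 14295961/2203825 in ≈ 6.487 in

Average conditions: CN = 52 (no AMC adjustment).
S = 1000/52 − 10 = 120/13 in ≈ 9.231 in
Initial abstraction Ia = S/5 = (120/13)/5 = 24/13 ≈ 1.846 in
Excess rainfall: 13.480 − 1.846 = 11.634 in; P > Ia so Q > 0
Q = (3781/325)²/((3781/325) + 120/13) = (14295961/105625)/(6781/325) = 14295961/2203825 in ≈ 6.487 in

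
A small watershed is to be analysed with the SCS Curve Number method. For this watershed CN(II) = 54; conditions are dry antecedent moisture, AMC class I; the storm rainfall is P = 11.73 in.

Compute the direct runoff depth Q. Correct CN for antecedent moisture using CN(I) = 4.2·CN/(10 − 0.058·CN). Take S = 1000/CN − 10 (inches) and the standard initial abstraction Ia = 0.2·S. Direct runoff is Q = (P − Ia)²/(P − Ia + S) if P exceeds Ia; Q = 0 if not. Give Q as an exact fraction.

Q = 8230616447/3907593900 in ≈ 2.106 in

Adjust CN=54 to AMC I: 4.2·54/(10 − 0.058·54) → (1134/5) ÷ (1717/250) = 56700/1717 ≈ 33.023
Max retention: S = 1000/(56700/1717) − 10 = 11500/567 in (≈ 20.282 in)
Ia = 0.2S: 0.2·20.282 = 4.056 in (exactly 2300/567)
Since P=11.730 > Ia=4.056: effective rainfall P−Ia = 435091/56700 in
Q: (435091/56700)² ÷ (1585091/56700) = 8230616447/3907593900 in (≈ 2.106 in)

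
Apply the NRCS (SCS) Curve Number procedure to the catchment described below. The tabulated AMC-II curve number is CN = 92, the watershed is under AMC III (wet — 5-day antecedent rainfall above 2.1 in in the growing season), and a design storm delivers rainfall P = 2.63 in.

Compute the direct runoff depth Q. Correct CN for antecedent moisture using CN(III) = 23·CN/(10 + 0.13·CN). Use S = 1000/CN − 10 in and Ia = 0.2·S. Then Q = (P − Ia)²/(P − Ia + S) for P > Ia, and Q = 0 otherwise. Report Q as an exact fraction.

CN(III) from CN(II)=92: (23·92)/(10 + 0.13·92) = 52900/549 ≈ 96.357
S = 1000/(52900/549) − 10 = 200/529 in ≈ 0.378 in
Initial abstraction Ia = S/5 = (200/529)/5 = 40/529 ≈ 0.076 in
P − Ia = 2.630 − 0.076 = 135127/52900 ≈ 2.554 in (> 0, runoff occurs)
Runoff Q = (P−Ia)²/(P−Ia+S) = (2.554)²/(2.554+0.378) = 18259306129/8206218300 ≈ 2.225 in

Q = 18259306129/8206218300 in ≈ 2.225 in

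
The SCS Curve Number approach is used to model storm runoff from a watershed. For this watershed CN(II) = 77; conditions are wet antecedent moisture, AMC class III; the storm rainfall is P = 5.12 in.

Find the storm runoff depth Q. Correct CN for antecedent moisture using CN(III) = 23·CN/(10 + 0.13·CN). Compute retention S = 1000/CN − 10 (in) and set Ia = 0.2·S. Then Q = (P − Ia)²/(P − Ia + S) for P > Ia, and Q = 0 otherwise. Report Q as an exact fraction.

Q = 5470921/1426425 in ≈ 3.835 in

Adjust CN=77 to AMC III: 23·77/(10 + 0.13·77) → 1771 ÷ (2001/100) = 7700/87 ≈ 88.506
Max retention: S = 1000/(7700/87) − 10 = 100/77 in (≈ 1.299 in)
Initial abstraction Ia = S/5 = (100/77)/5 = 20/77 ≈ 0.260 in
P − Ia = 5.120 − 0.260 = 9356/1925 ≈ 4.860 in (> 0, runoff occurs)
Q: (9356/1925)² ÷ (11856/1925) = 5470921/1426425 in (≈ 3.835 in)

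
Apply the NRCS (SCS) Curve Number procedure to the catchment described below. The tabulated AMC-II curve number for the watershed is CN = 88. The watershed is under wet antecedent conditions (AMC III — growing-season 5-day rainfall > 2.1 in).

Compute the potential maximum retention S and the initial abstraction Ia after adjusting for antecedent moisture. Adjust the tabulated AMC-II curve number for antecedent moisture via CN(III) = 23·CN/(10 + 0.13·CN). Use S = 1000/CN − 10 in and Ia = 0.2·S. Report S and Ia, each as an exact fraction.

Adjust CN=88 to AMC III: 23·88/(10 + 0.13·88) → 2024 ÷ (536/25) = 6325/67 ≈ 94.403
S = 1000/(6325/67) − 10 = 150/253 in ≈ 0.593 in
Ia = 0.2S: 0.2·0.593 = 0.119 in (exactly 30/253)

S = 150/253 in ≈ 0.593 in; Ia = 30/253 in ≈ 0.119 in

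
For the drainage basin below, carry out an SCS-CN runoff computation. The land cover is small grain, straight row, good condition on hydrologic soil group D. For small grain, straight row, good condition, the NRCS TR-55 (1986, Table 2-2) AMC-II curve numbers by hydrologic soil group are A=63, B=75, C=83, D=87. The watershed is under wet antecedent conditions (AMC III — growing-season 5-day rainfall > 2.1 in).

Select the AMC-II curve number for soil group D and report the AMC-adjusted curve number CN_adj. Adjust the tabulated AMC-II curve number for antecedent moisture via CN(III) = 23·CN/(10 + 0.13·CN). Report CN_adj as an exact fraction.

NRCS table: small grain, straight row, good condition, soil group D → CN(II) = 87
CN(III) from CN(II)=87: (23·87)/(10 + 0.13·87) = 200100/2131 ≈ 93.900

CN_adj = 200100/2131 ≈ 93.900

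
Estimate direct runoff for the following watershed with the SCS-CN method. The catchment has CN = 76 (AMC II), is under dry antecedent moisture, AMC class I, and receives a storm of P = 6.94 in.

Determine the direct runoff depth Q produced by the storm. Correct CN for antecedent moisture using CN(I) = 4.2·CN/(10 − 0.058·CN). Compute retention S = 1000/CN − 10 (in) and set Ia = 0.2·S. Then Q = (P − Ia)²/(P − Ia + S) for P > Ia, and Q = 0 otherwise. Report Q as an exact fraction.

Dry (AMC I): CN(I) = 4.2·76/(10 − 0.058·76) = (1596/5)/(699/125) = 13300/233 ≈ 57.082
S = 1000/(13300/233) − 10 = 1000/133 in ≈ 7.519 in
Ia = 0.2·(1000/133) = 200/133 in ≈ 1.504 in
P − Ia = 6.940 − 1.504 = 36151/6650 ≈ 5.436 in (> 0, runoff occurs)
Q = (36151/6650)²/((36151/6650) + 1000/133) = (1306894801/44222500)/(86151/6650) = 1306894801/572904150 in ≈ 2.281 in

Q = 1306894801/572904150 in ≈ 2.281 in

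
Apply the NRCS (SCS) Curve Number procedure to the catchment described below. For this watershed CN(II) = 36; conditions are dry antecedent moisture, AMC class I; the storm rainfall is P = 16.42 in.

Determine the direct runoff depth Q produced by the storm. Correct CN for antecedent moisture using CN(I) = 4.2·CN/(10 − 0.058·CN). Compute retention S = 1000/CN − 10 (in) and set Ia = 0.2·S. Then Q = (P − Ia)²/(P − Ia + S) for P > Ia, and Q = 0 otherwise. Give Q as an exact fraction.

CN(I) from CN(II)=36: (4.2·36)/(10 − 0.058·36) = 18900/989 ≈ 19.110
Max retention: S = 1000/(18900/989) − 10 = 8000/189 in (≈ 42.328 in)
Ia = 0.2S: 0.2·42.328 = 8.466 in (exactly 1600/189)
P − Ia = 16.420 − 8.466 = 75169/9450 ≈ 7.954 in (> 0, runoff occurs)
Runoff Q = (P−Ia)²/(P−Ia+S) = (7.954)²/(7.954+42.328) = 5650378561/4490347050 ≈ 1.258 in

Q = 5650378561/4490347050 in ≈ 1.258 in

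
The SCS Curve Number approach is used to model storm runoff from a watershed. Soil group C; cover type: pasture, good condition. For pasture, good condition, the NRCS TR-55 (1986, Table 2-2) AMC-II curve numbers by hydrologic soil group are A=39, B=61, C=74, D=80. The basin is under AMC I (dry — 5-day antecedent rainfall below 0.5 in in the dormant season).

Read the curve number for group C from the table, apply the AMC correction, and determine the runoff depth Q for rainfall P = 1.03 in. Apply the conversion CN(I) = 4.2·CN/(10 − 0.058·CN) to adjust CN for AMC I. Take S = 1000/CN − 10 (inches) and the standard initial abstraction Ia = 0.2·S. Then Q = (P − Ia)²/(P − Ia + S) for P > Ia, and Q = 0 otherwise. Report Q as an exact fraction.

NRCS table: pasture, good condition, soil group C → CN(II) = 74
CN(I) from CN(II)=74: (4.2·74)/(10 − 0.058·74) = 77700/1427 ≈ 54.450
Max retention: S = 1000/(77700/1427) − 10 = 6500/777 in (≈ 8.366 in)
Ia = 0.2·(6500/777) = 1300/777 in ≈ 1.673 in
P = 1.030 ≤ Ia = 1.673 in: entire storm abstracted, Q = 0.

Q = 0 in ≈ 0.000 in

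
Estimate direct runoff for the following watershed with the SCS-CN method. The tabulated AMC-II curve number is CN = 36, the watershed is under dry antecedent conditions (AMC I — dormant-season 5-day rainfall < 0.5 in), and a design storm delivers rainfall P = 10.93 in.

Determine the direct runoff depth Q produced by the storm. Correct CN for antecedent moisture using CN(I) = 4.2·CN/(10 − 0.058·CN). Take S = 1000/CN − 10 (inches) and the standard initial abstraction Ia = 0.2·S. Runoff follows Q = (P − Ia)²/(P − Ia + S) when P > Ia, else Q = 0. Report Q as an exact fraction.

CN(I) from CN(II)=36: (4.2·36)/(10 − 0.058·36) = 18900/989 ≈ 19.110
S = 1000/(18900/989) − 10 = 8000/189 in ≈ 42.328 in
Ia = 0.2·(8000/189) = 1600/189 in ≈ 8.466 in
Since P=10.930 > Ia=8.466: effective rainfall P−Ia = 46577/18900 in
Q = (46577/18900)²/((46577/18900) + 8000/189) = (2169416929/357210000)/(846577/18900) = 2169416929/16000305300 in ≈ 0.136 in

Q = 2169416929/16000305300 in ≈ 0.136 in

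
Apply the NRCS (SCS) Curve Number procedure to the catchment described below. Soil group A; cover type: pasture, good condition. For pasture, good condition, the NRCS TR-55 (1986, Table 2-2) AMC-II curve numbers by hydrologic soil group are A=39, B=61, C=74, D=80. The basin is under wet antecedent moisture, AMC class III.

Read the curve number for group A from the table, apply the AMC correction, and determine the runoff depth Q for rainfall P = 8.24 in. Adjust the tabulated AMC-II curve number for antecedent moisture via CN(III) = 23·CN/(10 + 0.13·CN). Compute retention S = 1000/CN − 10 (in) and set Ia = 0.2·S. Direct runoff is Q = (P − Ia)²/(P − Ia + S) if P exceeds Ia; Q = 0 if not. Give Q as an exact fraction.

NRCS table: pasture, good condition, soil group A → CN(II) = 39
Adjust CN=39 to AMC III: 23·39/(10 + 0.13·39) → 897 ÷ (1507/100) = 89700/1507 ≈ 59.522
Retention S: 1000/CN − 10 with CN=59.522 → S = 6100/897 ≈ 6.800 in
Ia = 0.2·(6100/897) = 1220/897 in ≈ 1.360 in
Excess rainfall: 8.240 − 1.360 = 6.880 in; P > Ia so Q > 0
Runoff Q = (P−Ia)²/(P−Ia+S) = (6.880)²/(6.880+6.800) = 11901467762/3439793175 ≈ 3.460 in

Q = 11901467762/3439793175 in ≈ 3.460 in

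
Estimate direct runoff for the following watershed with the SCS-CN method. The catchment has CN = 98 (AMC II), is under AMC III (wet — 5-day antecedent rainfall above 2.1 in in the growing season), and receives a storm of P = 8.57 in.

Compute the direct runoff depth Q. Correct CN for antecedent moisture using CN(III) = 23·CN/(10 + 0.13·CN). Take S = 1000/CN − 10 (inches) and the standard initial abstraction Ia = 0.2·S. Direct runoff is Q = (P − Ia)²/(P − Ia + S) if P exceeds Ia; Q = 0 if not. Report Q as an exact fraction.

Wet (AMC III): CN(III) = 23·98/(10 + 0.13·98) = 2254/(1137/50) = 112700/1137 ≈ 99.120
Retention S: 1000/CN − 10 with CN=99.120 → S = 100/1127 ≈ 0.089 in
Ia = 0.2S: 0.2·0.089 = 0.018 in (exactly 20/1127)
Since P=8.570 > Ia=0.018: effective rainfall P−Ia = 963839/112700 in
Q: (963839/112700)² ÷ (973839/112700) = 928985617921/109751655300 in (≈ 8.464 in)

Q = 928985617921/109751655300 in ≈ 8.464 in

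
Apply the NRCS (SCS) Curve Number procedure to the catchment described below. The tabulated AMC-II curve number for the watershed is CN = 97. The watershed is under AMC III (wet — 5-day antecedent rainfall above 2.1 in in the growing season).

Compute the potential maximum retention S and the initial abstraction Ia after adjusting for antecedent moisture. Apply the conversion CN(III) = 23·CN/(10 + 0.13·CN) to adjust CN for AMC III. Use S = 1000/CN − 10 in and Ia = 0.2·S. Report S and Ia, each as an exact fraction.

S = 300/2231 in ≈ 0.134 in; Ia = 60/2231 in ≈ 0.027 in

Wet (AMC III): CN(III) = 23·97/(10 + 0.13·97) = 2231/(2261/100) = 223100/2261 ≈ 98.673
S = 1000/(223100/2261) − 10 = 300/2231 in ≈ 0.134 in
Ia = 0.2·(300/2231) = 60/2231 in ≈ 0.027 in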